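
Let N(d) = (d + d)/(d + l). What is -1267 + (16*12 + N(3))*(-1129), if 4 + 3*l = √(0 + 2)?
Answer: -5116415/23 + 20322*√2/23 ≈ -2.2120e+5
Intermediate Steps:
l = -4/3 + √2/3 (l = -4/3 + √(0 + 2)/3 = -4/3 + √2/3 ≈ -0.86193)
N(d) = 2*d/(-4/3 + d + √2/3) (N(d) = (d + d)/(d + (-4/3 + √2/3)) = (2*d)/(-4/3 + d + √2/3) = 2*d/(-4/3 + d + √2/3))
-1267 + (16*12 + N(3))*(-1129) = -1267 + (16*12 + 6*3/(-4 + √2 + 3*3))*(-1129) = -1267 + (192 + 6*3/(-4 + √2 + 9))*(-1129) = -1267 + (192 + 6*3/(5 + √2))*(-1129) = -1267 + (192 + 18/(5 + √2))*(-1129) = -1267 + (-216768 - 20322/(5 + √2)) = -218035 - 20322/(5 + √2)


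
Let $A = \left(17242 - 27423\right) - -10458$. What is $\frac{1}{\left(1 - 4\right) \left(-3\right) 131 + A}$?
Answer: $\frac{1}{1456} \approx 0.00068681$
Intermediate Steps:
$A = 277$ ($A = -10181 + 10458 = 277$)
$\frac{1}{\left(1 - 4\right) \left(-3\right) 131 + A} = \frac{1}{\left(1 - 4\right) \left(-3\right) 131 + 277} = \frac{1}{\left(-3\right) \left(-3\right) 131 + 277} = \frac{1}{9 \cdot 131 + 277} = \frac{1}{1179 + 277} = \frac{1}{1456}$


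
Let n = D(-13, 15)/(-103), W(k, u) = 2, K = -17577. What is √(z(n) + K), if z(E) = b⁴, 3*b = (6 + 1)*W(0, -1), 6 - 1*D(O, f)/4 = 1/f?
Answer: I*√1385321/9 ≈ 130.78*I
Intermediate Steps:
D(O, f) = 24 - 4/f
n = -356/1545 (n = (24 - 4/15)/(-103) = (24 - 4*1/15)*(-1/103) = (24 - 4/15)*(-1/103) = (356/15)*(-1/103) = -356/1545 ≈ -0.23042)
b = 14/3 (b = ((6 + 1)*2)/3 = (7*2)/3 = (⅓)*14 = 14/3 ≈ 4.6667)
z(E) = 38416/81 (z(E) = (14/3)⁴ = 38416/81)
√(z(n) + K) = √(38416/81 - 17577) = √(-1385321/81) = I*√1385321/9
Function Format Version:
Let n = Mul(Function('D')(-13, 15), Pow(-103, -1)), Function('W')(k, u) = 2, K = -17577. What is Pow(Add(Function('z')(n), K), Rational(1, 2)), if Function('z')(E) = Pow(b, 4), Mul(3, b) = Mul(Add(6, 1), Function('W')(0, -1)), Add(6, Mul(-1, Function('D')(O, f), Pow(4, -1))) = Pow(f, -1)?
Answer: Mul(Rational(1, 9), I, Pow(1385321, Rational(1, 2))) ≈ Mul(130.78, I)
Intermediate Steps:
Function('D')(O, f) = Add(24, Mul(-4, Pow(f, -1)))
n = Rational(-356, 1545) (n = Mul(Add(24, Mul(-4, Pow(15, -1))), Pow(-103, -1)) = Mul(Add(24, Mul(-4, Rational(1, 15))), Rational(-1, 103)) = Mul(Add(24, Rational(-4, 15)), Rational(-1, 103)) = Mul(Rational(356, 15), Rational(-1, 103)) = Rational(-356, 1545) ≈ -0.23042)
b = Rational(14, 3) (b = Mul(Rational(1, 3), Mul(Add(6, 1), 2)) = Mul(Rational(1, 3), Mul(7, 2)) = Mul(Rational(1, 3), 14) = Rational(14, 3) ≈ 4.6667)
Function('z')(E) = Rational(38416, 81) (Function('z')(E) = Pow(Rational(14, 3), 4) = Rational(38416, 81))
Pow(Add(Function('z')(n), K), Rational(1, 2)) = Pow(Add(Rational(38416, 81), -17577), Rational(1, 2)) = Pow(Rational(-1385321, 81), Rational(1, 2)) = Mul(Rational(1, 9), I, Pow(1385321, Rational(1, 2)))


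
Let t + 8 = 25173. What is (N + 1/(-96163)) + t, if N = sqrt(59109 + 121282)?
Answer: 2419941894/96163 + sqrt(180391) ≈ 25590.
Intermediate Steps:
t = 25165 (t = -8 + 25173 = 25165)
N = sqrt(180391) ≈ 424.72
(N + 1/(-96163)) + t = (sqrt(180391) + 1/(-96163)) + 25165 = (sqrt(180391) - 1/96163) + 25165 = (-1/96163 + sqrt(180391)) + 25165 = 2419941894/96163 + sqrt(180391)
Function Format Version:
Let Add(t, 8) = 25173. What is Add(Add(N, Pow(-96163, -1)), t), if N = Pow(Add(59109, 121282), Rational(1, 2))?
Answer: Add(Rational(2419941894, 96163), Pow(180391, Rational(1, 2))) ≈ 25590.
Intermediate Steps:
t = 25165 (t = Add(-8, 25173) = 25165)
N = Pow(180391, Rational(1, 2)) ≈ 424.72
Add(Add(N, Pow(-96163, -1)), t) = Add(Add(Pow(180391, Rational(1, 2)), Pow(-96163, -1)), 25165) = Add(Add(Pow(180391, Rational(1, 2)), Rational(-1, 96163)), 25165) = Add(Add(Rational(-1, 96163), Pow(180391, Rational(1, 2))), 25165) = Add(Rational(2419941894, 96163), Pow(180391, Rational(1, 2)))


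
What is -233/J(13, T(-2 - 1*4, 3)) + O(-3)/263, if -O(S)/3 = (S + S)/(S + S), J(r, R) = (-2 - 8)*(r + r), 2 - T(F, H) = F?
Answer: 60499/68380 ≈ 0.88475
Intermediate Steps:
T(F, H) = 2 - F
J(r, R) = -20*r
O(S) = -3 (O(S) = -3*(S + S)/(S + S) = -3*2*S/(2*S) = -3*2*S*1/(2*S) = -3*1 = -3)
-233/J(13, T(-2 - 1*4, 3)) + O(-3)/263 = -233/((-20*13)) - 3/263 = -233/(-260) - 3*1/263 = -233*(-1/260) - 3/263 = 233/260 - 3/263 = 60499/68380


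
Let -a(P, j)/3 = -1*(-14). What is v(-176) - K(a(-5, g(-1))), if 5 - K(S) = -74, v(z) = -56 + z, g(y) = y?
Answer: -311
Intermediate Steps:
a(P, j) = -42 (a(P, j) = -(-3)*(-14) = -3*14 = -42)
K(S) = 79 (K(S) = 5 - 1*(-74) = 5 + 74 = 79)
v(-176) - K(a(-5, g(-1))) = (-56 - 176) - 1*79 = -232 - 79 = -311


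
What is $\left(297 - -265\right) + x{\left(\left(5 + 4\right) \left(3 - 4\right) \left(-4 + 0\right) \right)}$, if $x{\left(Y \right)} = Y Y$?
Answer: $1858$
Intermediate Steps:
$x{\left(Y \right)} = Y^{2}$
$\left(297 - -265\right) + x{\left(\left(5 + 4\right) \left(3 - 4\right) \left(-4 + 0\right) \right)} = \left(297 - -265\right) + \left(\left(5 + 4\right) \left(3 - 4\right) \left(-4 + 0\right)\right)^{2} = \left(297 + 265\right) + \left(9 \left(-1\right) \left(-4\right)\right)^{2} = 562 + \left(\left(-9\right) \left(-4\right)\right)^{2} = 562 + 36^{2} = 562 + 1296 = 1858$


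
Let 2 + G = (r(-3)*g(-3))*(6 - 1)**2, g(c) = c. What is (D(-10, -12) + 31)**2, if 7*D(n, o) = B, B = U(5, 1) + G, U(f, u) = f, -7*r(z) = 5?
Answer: 3667225/2401 ≈ 1527.4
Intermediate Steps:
r(z) = -5/7 (r(z) = -1/7*5 = -5/7)
G = 361/7 (G = -2 + (-5/7*(-3))*(6 - 1)**2 = -2 + (15/7)*5**2 = -2 + (15/7)*25 = -2 + 375/7 = 361/7 ≈ 51.571)
B = 396/7 (B = 5 + 361/7 = 396/7 ≈ 56.571)
D(n, o) = 396/49 (D(n, o) = (1/7)*(396/7) = 396/49)
(D(-10, -12) + 31)**2 = (396/49 + 31)**2 = (1915/49)**2 = 3667225/2401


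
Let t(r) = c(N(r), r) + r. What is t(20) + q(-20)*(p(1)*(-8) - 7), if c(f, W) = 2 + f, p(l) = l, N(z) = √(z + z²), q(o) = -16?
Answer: 262 + 2*√105 ≈ 282.49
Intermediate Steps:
t(r) = 2 + r + √(r*(1 + r)) (t(r) = (2 + √(r*(1 + r))) + r = 2 + r + √(r*(1 + r)))
t(20) + q(-20)*(p(1)*(-8) - 7) = (2 + 20 + √(20*(1 + 20))) - 16*(1*(-8) - 7) = (2 + 20 + √(20*21)) - 16*(-8 - 7) = (2 + 20 + √420) - 16*(-15) = (2 + 20 + 2*√105) + 240 = (22 + 2*√105) + 240 = 262 + 2*√105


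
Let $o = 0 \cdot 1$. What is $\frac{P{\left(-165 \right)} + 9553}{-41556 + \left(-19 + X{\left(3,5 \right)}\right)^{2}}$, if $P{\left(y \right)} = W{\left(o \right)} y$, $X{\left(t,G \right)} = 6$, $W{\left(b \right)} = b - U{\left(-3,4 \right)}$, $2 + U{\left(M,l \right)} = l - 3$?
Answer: $- \frac{9388}{41387} \approx -0.22683$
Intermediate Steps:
$U{\left(M,l \right)} = -5 + l$ ($U{\left(M,l \right)} = -2 + \left(l - 3\right) = -2 + \left(-3 + l\right) = -5 + l$)
$o = 0$
$W{\left(b \right)} = 1 + b$ ($W{\left(b \right)} = b - \left(-5 + 4\right) = b - -1 = b + 1 = 1 + b$)
$P{\left(y \right)} = y$ ($P{\left(y \right)} = \left(1 + 0\right) y = 1 y = y$)
$\frac{P{\left(-165 \right)} + 9553}{-41556 + \left(-19 + X{\left(3,5 \right)}\right)^{2}} = \frac{-165 + 9553}{-41556 + \left(-19 + 6\right)^{2}} = \frac{9388}{-41556 + \left(-13\right)^{2}} = \frac{9388}{-41556 + 169} = \frac{9388}{-41387} = 9388 \left(- \frac{1}{41387}\right) = - \frac{9388}{41387}$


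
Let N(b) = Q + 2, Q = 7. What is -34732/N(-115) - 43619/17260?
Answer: -599866891/155340 ≈ -3861.6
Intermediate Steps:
N(b) = 9 (N(b) = 7 + 2 = 9)
-34732/N(-115) - 43619/17260 = -34732/9 - 43619/17260 = -599866891/155340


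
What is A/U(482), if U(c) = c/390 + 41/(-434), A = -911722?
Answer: -77159032860/96599 ≈ -7.9876e+5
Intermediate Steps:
U(c) = -41/434 + c/390 (U(c) = c*(1/390) + 41*(-1/434) = c/390 - 41/434 = -41/434 + c/390)
A/U(482) = -911722/(-41/434 + (1/390)*482) = -911722/(-41/434 + 241/195) = -911722/96599/84630 = -911722*84630/96599 = -77159032860/96599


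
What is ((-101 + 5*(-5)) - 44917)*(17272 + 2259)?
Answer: -879734833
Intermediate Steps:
((-101 + 5*(-5)) - 44917)*(17272 + 2259) = ((-101 - 25) - 44917)*19531 = (-126 - 44917)*19531 = -45043*19531 = -879734833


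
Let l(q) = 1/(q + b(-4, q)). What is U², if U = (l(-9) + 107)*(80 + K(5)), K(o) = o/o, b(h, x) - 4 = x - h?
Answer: 7497654921/100 ≈ 7.4977e+7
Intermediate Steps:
b(h, x) = 4 + x - h (b(h, x) = 4 + (x - h) = 4 + x - h)
K(o) = 1
l(q) = 1/(8 + 2*q) (l(q) = 1/(q + (4 + q - 1*(-4))) = 1/(q + (4 + q + 4)) = 1/(q + (8 + q)) = 1/(8 + 2*q))
U = 86589/10 (U = (1/(2*(4 - 9)) + 107)*(80 + 1) = ((½)/(-5) + 107)*81 = ((½)*(-⅕) + 107)*81 = (-⅒ + 107)*81 = (1069/10)*81 = 86589/10 ≈ 8658.9)
U² = (86589/10)² = 7497654921/100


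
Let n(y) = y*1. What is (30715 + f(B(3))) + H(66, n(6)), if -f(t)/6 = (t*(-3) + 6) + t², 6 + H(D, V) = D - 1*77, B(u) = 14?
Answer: 29738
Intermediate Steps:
n(y) = y
H(D, V) = -83 + D (H(D, V) = -6 + (D - 1*77) = -6 + (D - 77) = -6 + (-77 + D) = -83 + D)
f(t) = -36 - 6*t² + 18*t (f(t) = -6*((t*(-3) + 6) + t²) = -6*((-3*t + 6) + t²) = -6*((6 - 3*t) + t²) = -6*(6 + t² - 3*t) = -36 - 6*t² + 18*t)
(30715 + f(B(3))) + H(66, n(6)) = (30715 + (-36 - 6*14² + 18*14)) + (-83 + 66) = (30715 + (-36 - 6*196 + 252)) - 17 = (30715 + (-36 - 1176 + 252)) - 17 = (30715 - 960) - 17 = 29755 - 17 = 29738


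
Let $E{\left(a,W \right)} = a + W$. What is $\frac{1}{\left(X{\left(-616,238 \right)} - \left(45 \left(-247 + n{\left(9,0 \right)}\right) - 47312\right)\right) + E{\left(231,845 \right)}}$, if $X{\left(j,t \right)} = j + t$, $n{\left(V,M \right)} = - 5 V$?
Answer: $\frac{1}{61150} \approx 1.6353 \cdot 10^{-5}$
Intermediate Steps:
$E{\left(a,W \right)} = W + a$
$\frac{1}{\left(X{\left(-616,238 \right)} - \left(45 \left(-247 + n{\left(9,0 \right)}\right) - 47312\right)\right) + E{\left(231,845 \right)}} = \frac{1}{\left(\left(-616 + 238\right) - \left(45 \left(-247 - 45\right) - 47312\right)\right) + \left(845 + 231\right)} = \frac{1}{\left(-378 - \left(45 \left(-247 - 45\right) - 47312\right)\right) + 1076} = \frac{1}{\left(-378 - \left(45 \left(-292\right) - 47312\right)\right) + 1076} = \frac{1}{\left(-378 - \left(-13140 - 47312\right)\right) + 1076} = \frac{1}{\left(-378 - -60452\right) + 1076} = \frac{1}{\left(-378 + 60452\right) + 1076} = \frac{1}{60074 + 1076} = \frac{1}{61150}$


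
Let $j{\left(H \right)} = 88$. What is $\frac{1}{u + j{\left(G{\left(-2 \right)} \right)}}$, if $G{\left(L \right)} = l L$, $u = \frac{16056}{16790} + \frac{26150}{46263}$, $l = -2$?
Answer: $\frac{388377885}{34768182494} \approx 0.01117$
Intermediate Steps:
$u = \frac{590928614}{388377885}$ ($u = 16056 \cdot \frac{1}{16790} + 26150 \cdot \frac{1}{46263} = \frac{8028}{8395} + \frac{26150}{46263} = \frac{590928614}{388377885} \approx 1.5215$)
$G{\left(L \right)} = - 2 L$
$\frac{1}{u + j{\left(G{\left(-2 \right)} \right)}} = \frac{1}{\frac{590928614}{388377885} + 88} = \frac{1}{\frac{34768182494}{388377885}} = \frac{388377885}{34768182494}$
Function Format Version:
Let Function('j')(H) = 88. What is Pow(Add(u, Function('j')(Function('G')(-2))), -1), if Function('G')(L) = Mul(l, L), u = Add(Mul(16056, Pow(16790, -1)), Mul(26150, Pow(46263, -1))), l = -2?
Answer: Rational(388377885, 34768182494) ≈ 0.011170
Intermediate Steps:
u = Rational(590928614, 388377885) (u = Add(Mul(16056, Rational(1, 16790)), Mul(26150, Rational(1, 46263))) = Add(Rational(8028, 8395), Rational(26150, 46263)) = Rational(590928614, 388377885) ≈ 1.5215)
Function('G')(L) = Mul(-2, L)
Pow(Add(u, Function('j')(Function('G')(-2))), -1) = Pow(Add(Rational(590928614, 388377885), 88), -1) = Pow(Rational(34768182494, 388377885), -1) = Rational(388377885, 34768182494)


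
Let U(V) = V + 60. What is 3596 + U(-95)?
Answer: 3561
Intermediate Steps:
U(V) = 60 + V
3596 + U(-95) = 3596 + (60 - 95) = 3596 - 35 = 3561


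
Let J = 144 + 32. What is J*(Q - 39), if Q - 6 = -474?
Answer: -89232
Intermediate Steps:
Q = -468 (Q = 6 - 474 = -468)
J = 176
J*(Q - 39) = 176*(-468 - 39) = 176*(-507) = -89232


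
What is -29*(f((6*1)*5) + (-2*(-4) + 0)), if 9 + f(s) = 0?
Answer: 29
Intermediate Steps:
f(s) = -9 (f(s) = -9 + 0 = -9)
-29*(f((6*1)*5) + (-2*(-4) + 0)) = -29*(-9 + (-2*(-4) + 0)) = -29*(-9 + (8 + 0)) = -29*(-9 + 8) = -29*(-1) = 29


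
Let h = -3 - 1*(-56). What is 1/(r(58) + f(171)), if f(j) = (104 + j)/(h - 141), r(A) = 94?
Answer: 8/727 ≈ 0.011004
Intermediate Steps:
h = 53 (h = -3 + 56 = 53)
f(j) = -13/11 - j/88 (f(j) = (104 + j)/(53 - 141) = (104 + j)/(-88) = (104 + j)*(-1/88) = -13/11 - j/88)
1/(r(58) + f(171)) = 1/(94 + (-13/11 - 1/88*171)) = 1/(94 + (-13/11 - 171/88)) = 1/(94 - 25/8) = 1/(727/8) = 8/727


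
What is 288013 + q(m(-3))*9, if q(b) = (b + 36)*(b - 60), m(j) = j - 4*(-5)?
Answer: 267502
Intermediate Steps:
m(j) = 20 + j (m(j) = j + 20 = 20 + j)
q(b) = (-60 + b)*(36 + b) (q(b) = (36 + b)*(-60 + b) = (-60 + b)*(36 + b))
288013 + q(m(-3))*9 = 288013 + (-2160 + (20 - 3)² - 24*(20 - 3))*9 = 288013 + (-2160 + 17² - 24*17)*9 = 288013 + (-2160 + 289 - 408)*9 = 288013 - 2279*9 = 288013 - 20511 = 267502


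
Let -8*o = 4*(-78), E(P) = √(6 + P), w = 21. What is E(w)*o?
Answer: 117*√3 ≈ 202.65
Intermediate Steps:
o = 39 (o = -(-78)/2 = -⅛*(-312) = 39)
E(w)*o = √(6 + 21)*39 = √27*39 = (3*√3)*39 = 117*√3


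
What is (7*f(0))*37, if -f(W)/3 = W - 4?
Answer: 3108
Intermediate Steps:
f(W) = 12 - 3*W (f(W) = -3*(W - 4) = -3*(-4 + W) = 12 - 3*W)
(7*f(0))*37 = (7*(12 - 3*0))*37 = (7*(12 + 0))*37 = (7*12)*37 = 84*37 = 3108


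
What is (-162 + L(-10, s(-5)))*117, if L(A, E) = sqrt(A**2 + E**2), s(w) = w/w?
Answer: -18954 + 117*sqrt(101) ≈ -17778.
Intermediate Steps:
s(w) = 1
(-162 + L(-10, s(-5)))*117 = (-162 + sqrt((-10)**2 + 1**2))*117 = (-162 + sqrt(100 + 1))*117 = (-162 + sqrt(101))*117 = -18954 + 117*sqrt(101)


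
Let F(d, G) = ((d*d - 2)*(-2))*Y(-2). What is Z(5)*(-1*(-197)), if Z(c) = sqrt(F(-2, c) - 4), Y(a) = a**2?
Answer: 394*I*sqrt(5) ≈ 881.01*I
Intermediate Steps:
F(d, G) = 16 - 8*d**2 (F(d, G) = ((d*d - 2)*(-2))*(-2)**2 = ((d**2 - 2)*(-2))*4 = ((-2 + d**2)*(-2))*4 = (4 - 2*d**2)*4 = 16 - 8*d**2)
Z(c) = 2*I*sqrt(5) (Z(c) = sqrt((16 - 8*(-2)**2) - 4) = sqrt((16 - 8*4) - 4) = sqrt((16 - 32) - 4) = sqrt(-16 - 4) = sqrt(-20) = 2*I*sqrt(5))
Z(5)*(-1*(-197)) = (2*I*sqrt(5))*(-1*(-197)) = (2*I*sqrt(5))*197 = 394*I*sqrt(5)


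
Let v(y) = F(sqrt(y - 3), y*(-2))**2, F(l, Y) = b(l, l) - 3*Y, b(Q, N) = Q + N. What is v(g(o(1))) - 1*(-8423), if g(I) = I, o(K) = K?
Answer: 8451 + 24*I*sqrt(2) ≈ 8451.0 + 33.941*I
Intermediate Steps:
b(Q, N) = N + Q
F(l, Y) = -3*Y + 2*l (F(l, Y) = (l + l) - 3*Y = 2*l - 3*Y = -3*Y + 2*l)
v(y) = (2*sqrt(-3 + y) + 6*y)**2 (v(y) = (-3*y*(-2) + 2*sqrt(y - 3))**2 = (-(-6)*y + 2*sqrt(-3 + y))**2 = (6*y + 2*sqrt(-3 + y))**2 = (2*sqrt(-3 + y) + 6*y)**2)
v(g(o(1))) - 1*(-8423) = 4*(sqrt(-3 + 1) + 3*1)**2 - 1*(-8423) = 4*(sqrt(-2) + 3)**2 + 8423 = 4*(I*sqrt(2) + 3)**2 + 8423 = 4*(3 + I*sqrt(2))**2 + 8423 = 8423 + 4*(3 + I*sqrt(2))**2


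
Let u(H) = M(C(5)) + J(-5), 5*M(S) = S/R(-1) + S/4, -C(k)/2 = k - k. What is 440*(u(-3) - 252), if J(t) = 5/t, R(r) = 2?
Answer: -111320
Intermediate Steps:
C(k) = 0 (C(k) = -2*(k - k) = -2*0 = 0)
M(S) = 3*S/20 (M(S) = (S/2 + S/4)/5 = (3*S/4)/5 = 3*S/20)
u(H) = -1 (u(H) = (3/20)*0 + 5/(-5) = 0 + 5*(-⅕) = 0 - 1 = -1)
440*(u(-3) - 252) = 440*(-1 - 252) = 440*(-253) = -111320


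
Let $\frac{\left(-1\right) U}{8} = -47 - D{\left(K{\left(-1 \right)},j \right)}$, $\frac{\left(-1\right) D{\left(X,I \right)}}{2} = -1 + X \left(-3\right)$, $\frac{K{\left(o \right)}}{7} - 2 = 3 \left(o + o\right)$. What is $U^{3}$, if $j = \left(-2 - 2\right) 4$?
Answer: $-862801408$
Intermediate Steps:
$j = -16$ ($j = \left(-4\right) 4 = -16$)
$K{\left(o \right)} = 14 + 42 o$ ($K{\left(o \right)} = 14 + 7 \cdot 3 \left(o + o\right) = 14 + 7 \cdot 3 \cdot 2 o = 14 + 7 \cdot 6 o = 14 + 42 o$)
$D{\left(X,I \right)} = 2 + 6 X$ ($D{\left(X,I \right)} = - 2 \left(-1 + X \left(-3\right)\right) = - 2 \left(-1 - 3 X\right) = 2 + 6 X$)
$U = -952$ ($U = - 8 \left(-47 - \left(2 + 6 \left(14 + 42 \left(-1\right)\right)\right)\right) = - 8 \left(-47 - \left(2 + 6 \left(14 - 42\right)\right)\right) = - 8 \left(-47 - \left(2 + 6 \left(-28\right)\right)\right) = - 8 \left(-47 - \left(2 - 168\right)\right) = - 8 \left(-47 - -166\right) = - 8 \left(-47 + 166\right) = \left(-8\right) 119 = -952$)
$U^{3} = \left(-952\right)^{3} = -862801408$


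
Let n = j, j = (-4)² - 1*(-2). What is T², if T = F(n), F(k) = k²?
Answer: 104976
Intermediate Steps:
j = 18 (j = 16 + 2 = 18)
n = 18
T = 324 (T = 18² = 324)
T² = 324² = 104976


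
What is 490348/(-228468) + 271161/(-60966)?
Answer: -850427477/128970186 ≈ -6.5940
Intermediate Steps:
490348/(-228468) + 271161/(-60966) = 490348*(-1/228468) + 271161*(-1/60966) = -122587/57117 - 10043/2258 = -850427477/128970186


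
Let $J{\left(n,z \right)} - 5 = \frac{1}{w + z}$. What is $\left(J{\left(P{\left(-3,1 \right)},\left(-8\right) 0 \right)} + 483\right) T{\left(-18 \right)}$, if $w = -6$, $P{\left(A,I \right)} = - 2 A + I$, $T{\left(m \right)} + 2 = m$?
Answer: $- \frac{29270}{3} \approx -9756.7$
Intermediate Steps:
$T{\left(m \right)} = -2 + m$
$P{\left(A,I \right)} = I - 2 A$
$J{\left(n,z \right)} = 5 + \frac{1}{-6 + z}$
$\left(J{\left(P{\left(-3,1 \right)},\left(-8\right) 0 \right)} + 483\right) T{\left(-18 \right)} = \left(\frac{-29 + 5 \left(\left(-8\right) 0\right)}{-6 - 0} + 483\right) \left(-2 - 18\right) = \left(\frac{-29 + 5 \cdot 0}{-6 + 0} + 483\right) \left(-20\right) = \left(\frac{-29 + 0}{-6} + 483\right) \left(-20\right) = \left(\left(- \frac{1}{6}\right) \left(-29\right) + 483\right) \left(-20\right) = \left(\frac{29}{6} + 483\right) \left(-20\right) = \frac{2927}{6} \left(-20\right) = - \frac{29270}{3}$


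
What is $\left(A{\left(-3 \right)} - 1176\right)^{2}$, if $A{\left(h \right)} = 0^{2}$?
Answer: $1382976$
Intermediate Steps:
$A{\left(h \right)} = 0$
$\left(A{\left(-3 \right)} - 1176\right)^{2} = \left(0 - 1176\right)^{2} = \left(-1176\right)^{2} = 1382976$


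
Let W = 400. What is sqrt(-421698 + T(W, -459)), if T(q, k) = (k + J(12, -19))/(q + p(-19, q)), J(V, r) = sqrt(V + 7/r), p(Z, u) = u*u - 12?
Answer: sqrt(-979022106921512811 + 761843*sqrt(4199))/1523686 ≈ 649.38*I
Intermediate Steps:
p(Z, u) = -12 + u**2 (p(Z, u) = u**2 - 12 = -12 + u**2)
T(q, k) = (k + sqrt(4199)/19)/(-12 + q + q**2) (T(q, k) = (k + sqrt(12 + 7/(-19)))/(q + (-12 + q**2)) = (k + sqrt(12 + 7*(-1/19)))/(-12 + q + q**2) = (k + sqrt(12 - 7/19))/(-12 + q + q**2) = (k + sqrt(221/19))/(-12 + q + q**2) = (k + sqrt(4199)/19)/(-12 + q + q**2))
sqrt(-421698 + T(W, -459)) = sqrt(-421698 + (-459 + sqrt(4199)/19)/(-12 + 400 + 400**2)) = sqrt(-421698 + (-459 + sqrt(4199)/19)/(-12 + 400 + 160000)) = sqrt(-421698 + (-459 + sqrt(4199)/19)/160388) = sqrt(-421698 + (-459/160388 + sqrt(4199)/3047372)) = sqrt(-67635299283/160388 + sqrt(4199)/3047372)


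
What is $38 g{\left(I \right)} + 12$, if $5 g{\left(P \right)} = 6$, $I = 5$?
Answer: $\frac{288}{5} \approx 57.6$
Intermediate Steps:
$g{\left(P \right)} = \frac{6}{5}$ ($g{\left(P \right)} = \frac{1}{5} \cdot 6 = \frac{6}{5}$)
$38 g{\left(I \right)} + 12 = 38 \cdot \frac{6}{5} + 12 = \frac{228}{5} + 12 = \frac{288}{5}$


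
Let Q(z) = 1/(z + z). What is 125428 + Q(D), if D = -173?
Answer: 43398087/346 ≈ 1.2543e+5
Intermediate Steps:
Q(z) = 1/(2*z)
125428 + Q(D) = 125428 + (1/2)/(-173) = 125428 + (1/2)*(-1/173) = 125428 - 1/346 = 43398087/346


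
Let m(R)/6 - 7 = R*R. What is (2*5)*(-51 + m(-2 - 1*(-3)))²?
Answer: 90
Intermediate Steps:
m(R) = 42 + 6*R² (m(R) = 42 + 6*(R*R) = 42 + 6*R²)
(2*5)*(-51 + m(-2 - 1*(-3)))² = (2*5)*(-51 + (42 + 6*(-2 - 1*(-3))²))² = 10*(-51 + (42 + 6*(-2 + 3)²))² = 10*(-51 + (42 + 6*1²))² = 10*(-51 + (42 + 6*1))² = 10*(-51 + (42 + 6))² = 10*(-51 + 48)² = 10*(-3)² = 10*9 = 90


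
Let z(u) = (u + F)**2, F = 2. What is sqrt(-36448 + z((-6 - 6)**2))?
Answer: 2*I*sqrt(3783) ≈ 123.01*I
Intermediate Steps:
z(u) = (2 + u)**2 (z(u) = (u + 2)**2 = (2 + u)**2)
sqrt(-36448 + z((-6 - 6)**2)) = sqrt(-36448 + (2 + (-6 - 6)**2)**2) = sqrt(-36448 + (2 + (-12)**2)**2) = sqrt(-36448 + (2 + 144)**2) = sqrt(-36448 + 146**2) = sqrt(-36448 + 21316) = sqrt(-15132) = 2*I*sqrt(3783)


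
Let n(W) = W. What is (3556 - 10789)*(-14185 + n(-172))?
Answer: 103844181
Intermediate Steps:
(3556 - 10789)*(-14185 + n(-172)) = (3556 - 10789)*(-14185 - 172) = -7233*(-14357) = 103844181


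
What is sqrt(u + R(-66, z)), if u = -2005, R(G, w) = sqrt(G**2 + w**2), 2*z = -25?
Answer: sqrt(-8020 + 2*sqrt(18049))/2 ≈ 44.021*I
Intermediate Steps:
z = -25/2 (z = (1/2)*(-25) = -25/2 ≈ -12.500)
sqrt(u + R(-66, z)) = sqrt(-2005 + sqrt((-66)**2 + (-25/2)**2)) = sqrt(-2005 + sqrt(4356 + 625/4)) = sqrt(-2005 + sqrt(18049/4)) = sqrt(-2005 + sqrt(18049)/2)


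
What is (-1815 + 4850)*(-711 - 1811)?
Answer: -7654270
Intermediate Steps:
(-1815 + 4850)*(-711 - 1811) = 3035*(-2522) = -7654270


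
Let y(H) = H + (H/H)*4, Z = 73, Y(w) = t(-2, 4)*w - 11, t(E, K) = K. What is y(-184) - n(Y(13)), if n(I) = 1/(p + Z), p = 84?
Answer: -28261/157 ≈ -180.01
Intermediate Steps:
Y(w) = -11 + 4*w (Y(w) = 4*w - 11 = -11 + 4*w)
y(H) = 4 + H (y(H) = H + 1*4 = H + 4 = 4 + H)
n(I) = 1/157 (n(I) = 1/(84 + 73) = 1/157)
y(-184) - n(Y(13)) = (4 - 184) - 1*1/157 = -180 - 1/157 = -28261/157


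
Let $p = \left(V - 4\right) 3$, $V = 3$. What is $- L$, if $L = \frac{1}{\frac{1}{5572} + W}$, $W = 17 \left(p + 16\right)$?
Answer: $- \frac{5572}{1231413} \approx -0.0045249$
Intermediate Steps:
$p = -3$ ($p = \left(3 - 4\right) 3 = \left(-1\right) 3 = -3$)
$W = 221$ ($W = 17 \left(-3 + 16\right) = 17 \cdot 13 = 221$)
$L = \frac{5572}{1231413}$ ($L = \frac{1}{\frac{1}{5572} + 221} = \frac{1}{\frac{1231413}{5572}} = \frac{5572}{1231413} \approx 0.0045249$)
$- L = \left(-1\right) \frac{5572}{1231413} = - \frac{5572}{1231413}$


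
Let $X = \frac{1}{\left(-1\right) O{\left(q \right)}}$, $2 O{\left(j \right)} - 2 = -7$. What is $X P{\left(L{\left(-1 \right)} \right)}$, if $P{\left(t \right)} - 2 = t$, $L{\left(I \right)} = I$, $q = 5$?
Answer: $\frac{2}{5} \approx 0.4$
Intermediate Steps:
$O{\left(j \right)} = - \frac{5}{2}$ ($O{\left(j \right)} = 1 + \frac{1}{2} \left(-7\right) = 1 - \frac{7}{2} = - \frac{5}{2}$)
$P{\left(t \right)} = 2 + t$
$X = \frac{2}{5}$ ($X = \frac{1}{\left(-1\right) \left(- \frac{5}{2}\right)} = \frac{1}{\frac{5}{2}} = \frac{2}{5} \approx 0.4$)
$X P{\left(L{\left(-1 \right)} \right)} = \frac{2 \left(2 - 1\right)}{5} = \frac{2}{5} \cdot 1 = \frac{2}{5}$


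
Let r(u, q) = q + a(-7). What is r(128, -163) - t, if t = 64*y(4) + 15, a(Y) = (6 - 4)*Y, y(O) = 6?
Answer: -576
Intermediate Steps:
a(Y) = 2*Y
r(u, q) = -14 + q (r(u, q) = q + 2*(-7) = q - 14 = -14 + q)
t = 399 (t = 64*6 + 15 = 384 + 15 = 399)
r(128, -163) - t = (-14 - 163) - 1*399 = -177 - 399 = -576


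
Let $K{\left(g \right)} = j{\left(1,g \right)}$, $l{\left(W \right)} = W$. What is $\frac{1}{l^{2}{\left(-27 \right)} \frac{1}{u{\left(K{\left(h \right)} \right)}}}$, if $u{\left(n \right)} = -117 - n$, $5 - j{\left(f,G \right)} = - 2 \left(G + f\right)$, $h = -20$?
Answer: $- \frac{28}{243} \approx -0.11523$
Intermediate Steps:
$j{\left(f,G \right)} = 5 + 2 G + 2 f$ ($j{\left(f,G \right)} = 5 - - 2 \left(G + f\right) = 5 - \left(- 2 G - 2 f\right) = 5 + \left(2 G + 2 f\right) = 5 + 2 G + 2 f$)
$K{\left(g \right)} = 7 + 2 g$ ($K{\left(g \right)} = 5 + 2 g + 2 \cdot 1 = 5 + 2 g + 2 = 7 + 2 g$)
$\frac{1}{l^{2}{\left(-27 \right)} \frac{1}{u{\left(K{\left(h \right)} \right)}}} = \frac{1}{\left(-27\right)^{2} \frac{1}{-117 - \left(7 + 2 \left(-20\right)\right)}} = \frac{1}{729 \frac{1}{-117 - \left(7 - 40\right)}} = \frac{1}{729 \frac{1}{-117 - -33}} = \frac{1}{729 \frac{1}{-117 + 33}} = \frac{1}{729 \frac{1}{-84}} = \frac{1}{729 \left(- \frac{1}{84}\right)} = \frac{1}{- \frac{243}{28}} = - \frac{28}{243}$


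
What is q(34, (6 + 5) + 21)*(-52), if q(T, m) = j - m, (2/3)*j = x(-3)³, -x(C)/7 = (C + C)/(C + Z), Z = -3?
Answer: 28418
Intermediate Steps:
x(C) = -14*C/(-3 + C) (x(C) = -7*(C + C)/(C - 3) = -7*2*C/(-3 + C) = -14*C/(-3 + C))
j = -1029/2 (j = 3*(-14*(-3)/(-3 - 3))³/2 = 3*(-14*(-3)/(-6))³/2 = 3*(-14*(-3)*(-⅙))³/2 = (3/2)*(-7)³ = (3/2)*(-343) = -1029/2 ≈ -514.50)
q(T, m) = -1029/2 - m
q(34, (6 + 5) + 21)*(-52) = (-1029/2 - ((6 + 5) + 21))*(-52) = (-1029/2 - (11 + 21))*(-52) = (-1029/2 - 1*32)*(-52) = (-1029/2 - 32)*(-52) = -1093/2*(-52) = 28418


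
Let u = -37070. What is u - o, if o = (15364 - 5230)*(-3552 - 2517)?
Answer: 61466176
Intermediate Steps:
o = -61503246 (o = 10134*(-6069) = -61503246)
u - o = -37070 - 1*(-61503246) = -37070 + 61503246 = 61466176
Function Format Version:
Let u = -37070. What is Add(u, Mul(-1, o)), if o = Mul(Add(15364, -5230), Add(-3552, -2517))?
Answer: 61466176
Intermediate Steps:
o = -61503246 (o = Mul(10134, -6069) = -61503246)
Add(u, Mul(-1, o)) = Add(-37070, Mul(-1, -61503246)) = Add(-37070, 61503246) = 61466176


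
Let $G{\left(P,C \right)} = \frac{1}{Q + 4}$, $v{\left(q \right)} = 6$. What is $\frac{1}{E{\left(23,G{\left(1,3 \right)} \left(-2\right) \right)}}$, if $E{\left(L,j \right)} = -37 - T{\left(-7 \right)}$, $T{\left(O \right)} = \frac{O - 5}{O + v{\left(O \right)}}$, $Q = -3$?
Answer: $- \frac{1}{49} \approx -0.020408$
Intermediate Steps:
$G{\left(P,C \right)} = 1$ ($G{\left(P,C \right)} = \frac{1}{-3 + 4} = 1^{-1} = 1$)
$T{\left(O \right)} = \frac{-5 + O}{6 + O}$ ($T{\left(O \right)} = \frac{O - 5}{O + 6} = \frac{-5 + O}{6 + O}$)
$E{\left(L,j \right)} = -49$ ($E{\left(L,j \right)} = -37 - \frac{-5 - 7}{6 - 7} = -37 - \frac{1}{-1} \left(-12\right) = -37 - \left(-1\right) \left(-12\right) = -37 - 12 = -49$)
$\frac{1}{E{\left(23,G{\left(1,3 \right)} \left(-2\right) \right)}} = \frac{1}{-49} = - \frac{1}{49}$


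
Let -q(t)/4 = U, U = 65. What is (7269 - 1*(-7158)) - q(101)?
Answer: 14687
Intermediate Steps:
q(t) = -260 (q(t) = -4*65 = -260)
(7269 - 1*(-7158)) - q(101) = (7269 - 1*(-7158)) - 1*(-260) = (7269 + 7158) + 260 = 14427 + 260 = 14687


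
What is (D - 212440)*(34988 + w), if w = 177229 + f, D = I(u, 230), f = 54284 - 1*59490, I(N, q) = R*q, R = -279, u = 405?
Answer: -57261312710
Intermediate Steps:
I(N, q) = -279*q
f = -5206 (f = 54284 - 59490 = -5206)
D = -64170 (D = -279*230 = -64170)
w = 172023 (w = 177229 - 5206 = 172023)
(D - 212440)*(34988 + w) = (-64170 - 212440)*(34988 + 172023) = -276610*207011 = -57261312710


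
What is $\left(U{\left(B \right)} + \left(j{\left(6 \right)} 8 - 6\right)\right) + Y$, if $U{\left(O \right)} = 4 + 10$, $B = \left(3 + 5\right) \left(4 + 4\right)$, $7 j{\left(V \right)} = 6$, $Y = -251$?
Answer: $- \frac{1653}{7} \approx -236.14$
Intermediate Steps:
$j{\left(V \right)} = \frac{6}{7}$ ($j{\left(V \right)} = \frac{1}{7} \cdot 6 = \frac{6}{7}$)
$B = 64$ ($B = 8 \cdot 8 = 64$)
$U{\left(O \right)} = 14$
$\left(U{\left(B \right)} + \left(j{\left(6 \right)} 8 - 6\right)\right) + Y = \left(14 + \left(\frac{6}{7} \cdot 8 - 6\right)\right) - 251 = \left(14 + \left(\frac{48}{7} - 6\right)\right) - 251 = \left(14 + \frac{6}{7}\right) - 251 = \frac{104}{7} - 251 = - \frac{1653}{7}$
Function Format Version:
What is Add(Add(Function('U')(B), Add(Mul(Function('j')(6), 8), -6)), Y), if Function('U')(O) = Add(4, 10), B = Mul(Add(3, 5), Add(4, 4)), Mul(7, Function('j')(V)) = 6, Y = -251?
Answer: Rational(-1653, 7) ≈ -236.14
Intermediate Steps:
Function('j')(V) = Rational(6, 7) (Function('j')(V) = Mul(Rational(1, 7), 6) = Rational(6, 7))
B = 64 (B = Mul(8, 8) = 64)
Function('U')(O) = 14
Add(Add(Function('U')(B), Add(Mul(Function('j')(6), 8), -6)), Y) = Add(Add(14, Add(Mul(Rational(6, 7), 8), -6)), -251) = Add(Add(14, Add(Rational(48, 7), -6)), -251) = Add(Add(14, Rational(6, 7)), -251) = Add(Rational(104, 7), -251) = Rational(-1653, 7)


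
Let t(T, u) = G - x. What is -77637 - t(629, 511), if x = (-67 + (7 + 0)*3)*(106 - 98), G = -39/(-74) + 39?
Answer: -5775295/74 ≈ -78045.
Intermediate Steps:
G = 2925/74 (G = -39*(-1/74) + 39 = 39/74 + 39 = 2925/74 ≈ 39.527)
x = -368 (x = (-67 + 7*3)*8 = (-67 + 21)*8 = -46*8 = -368)
t(T, u) = 30157/74 (t(T, u) = 2925/74 - 1*(-368) = 2925/74 + 368 = 30157/74)
-77637 - t(629, 511) = -77637 - 1*30157/74 = -77637 - 30157/74 = -5775295/74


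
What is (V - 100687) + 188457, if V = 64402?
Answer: 152172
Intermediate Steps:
(V - 100687) + 188457 = (64402 - 100687) + 188457 = -36285 + 188457 = 152172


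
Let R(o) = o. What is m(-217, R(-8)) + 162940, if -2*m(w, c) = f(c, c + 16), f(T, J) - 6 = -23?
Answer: 325897/2 ≈ 1.6295e+5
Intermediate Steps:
f(T, J) = -17 (f(T, J) = 6 - 23 = -17)
m(w, c) = 17/2 (m(w, c) = -1/2*(-17) = 17/2)
m(-217, R(-8)) + 162940 = 17/2 + 162940 = 325897/2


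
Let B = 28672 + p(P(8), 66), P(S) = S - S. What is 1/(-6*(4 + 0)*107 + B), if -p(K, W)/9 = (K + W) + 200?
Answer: 1/23710 ≈ 4.2176e-5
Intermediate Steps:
P(S) = 0
p(K, W) = -1800 - 9*K - 9*W (p(K, W) = -9*((K + W) + 200) = -9*(200 + K + W) = -1800 - 9*K - 9*W)
B = 26278 (B = 28672 + (-1800 - 9*0 - 9*66) = 28672 + (-1800 + 0 - 594) = 28672 - 2394 = 26278)
1/(-6*(4 + 0)*107 + B) = 1/(-6*(4 + 0)*107 + 26278) = 1/(-6*4*107 + 26278) = 1/(-24*107 + 26278) = 1/(-2568 + 26278) = 1/23710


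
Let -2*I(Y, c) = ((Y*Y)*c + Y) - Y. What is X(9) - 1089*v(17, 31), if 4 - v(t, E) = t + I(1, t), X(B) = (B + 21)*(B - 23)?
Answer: 8961/2 ≈ 4480.5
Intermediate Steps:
X(B) = (-23 + B)*(21 + B) (X(B) = (21 + B)*(-23 + B) = (-23 + B)*(21 + B))
I(Y, c) = -c*Y²/2 (I(Y, c) = -(((Y*Y)*c + Y) - Y)/2 = -((Y²*c + Y) - Y)/2 = -((c*Y² + Y) - Y)/2 = -((Y + c*Y²) - Y)/2 = -c*Y²/2)
v(t, E) = 4 - t/2 (v(t, E) = 4 - (t - ½*t*1²) = 4 - (t - ½*t*1) = 4 - (t - t/2) = 4 - t/2)
X(9) - 1089*v(17, 31) = (-483 + 9² - 2*9) - 1089*(4 - ½*17) = (-483 + 81 - 18) - 1089*(4 - 17/2) = -420 - 1089*(-9/2) = -420 + 9801/2 = 8961/2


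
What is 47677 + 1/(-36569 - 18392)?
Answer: 2620375596/54961 ≈ 47677.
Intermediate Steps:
47677 + 1/(-36569 - 18392) = 47677 + 1/(-54961) = 47677 - 1/54961 = 2620375596/54961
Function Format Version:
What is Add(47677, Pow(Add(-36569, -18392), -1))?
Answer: Rational(2620375596, 54961) ≈ 47677.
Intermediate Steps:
Add(47677, Pow(Add(-36569, -18392), -1)) = Add(47677, Pow(-54961, -1)) = Add(47677, Rational(-1, 54961)) = Rational(2620375596, 54961)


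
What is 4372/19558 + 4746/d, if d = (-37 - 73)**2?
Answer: 3311897/5378450 ≈ 0.61577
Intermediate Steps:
d = 12100 (d = (-110)**2 = 12100)
4372/19558 + 4746/d = 4372/19558 + 4746/12100 = 4372*(1/19558) + 4746*(1/12100) = 2186/9779 + 2373/6050 = 3311897/5378450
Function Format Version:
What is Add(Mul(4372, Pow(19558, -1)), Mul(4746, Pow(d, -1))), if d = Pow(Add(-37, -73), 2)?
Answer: Rational(3311897, 5378450) ≈ 0.61577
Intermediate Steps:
d = 12100 (d = Pow(-110, 2) = 12100)
Add(Mul(4372, Pow(19558, -1)), Mul(4746, Pow(d, -1))) = Add(Mul(4372, Pow(19558, -1)), Mul(4746, Pow(12100, -1))) = Add(Mul(4372, Rational(1, 19558)), Mul(4746, Rational(1, 12100))) = Add(Rational(2186, 9779), Rational(2373, 6050)) = Rational(3311897, 5378450)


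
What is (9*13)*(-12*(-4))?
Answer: 5616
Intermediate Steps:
(9*13)*(-12*(-4)) = 117*48 = 5616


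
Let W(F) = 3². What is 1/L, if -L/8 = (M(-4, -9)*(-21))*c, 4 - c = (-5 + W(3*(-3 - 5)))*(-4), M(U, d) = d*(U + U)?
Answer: 1/241920 ≈ 4.1336e-6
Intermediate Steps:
M(U, d) = 2*U*d (M(U, d) = d*(2*U) = 2*U*d)
W(F) = 9
c = 20 (c = 4 - (-5 + 9)*(-4) = 4 - 4*(-4) = 4 - 1*(-16) = 4 + 16 = 20)
L = 241920 (L = -8*(2*(-4)*(-9))*(-21)*20 = -8*72*(-21)*20 = -(-12096)*20 = -8*(-30240) = 241920)
1/L = 1/241920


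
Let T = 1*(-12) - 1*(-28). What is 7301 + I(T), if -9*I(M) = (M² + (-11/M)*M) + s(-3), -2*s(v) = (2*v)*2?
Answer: 65458/9 ≈ 7273.1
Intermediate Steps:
s(v) = -2*v (s(v) = -2*v*2/2 = -2*v)
T = 16 (T = -12 + 28 = 16)
I(M) = 5/9 - M²/9 (I(M) = -((M² + (-11/M)*M) - 2*(-3))/9 = -((M² - 11) + 6)/9 = -((-11 + M²) + 6)/9 = -(-5 + M²)/9 = 5/9 - M²/9)
7301 + I(T) = 7301 + (5/9 - ⅑*16²) = 7301 + (5/9 - ⅑*256) = 7301 + (5/9 - 256/9) = 7301 - 251/9 = 65458/9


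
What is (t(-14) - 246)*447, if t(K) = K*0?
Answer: -109962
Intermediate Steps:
t(K) = 0
(t(-14) - 246)*447 = (0 - 246)*447 = -246*447 = -109962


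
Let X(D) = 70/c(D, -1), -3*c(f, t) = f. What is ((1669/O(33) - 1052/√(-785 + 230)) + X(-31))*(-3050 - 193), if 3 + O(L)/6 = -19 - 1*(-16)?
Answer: 47757499/372 - 1137212*I*√555/185 ≈ 1.2838e+5 - 1.4482e+5*I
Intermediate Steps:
c(f, t) = -f/3
O(L) = -36 (O(L) = -18 + 6*(-19 - 1*(-16)) = -18 + 6*(-19 + 16) = -18 + 6*(-3) = -18 - 18 = -36)
X(D) = -210/D (X(D) = 70/((-D/3)) = 70*(-3/D) = -210/D)
((1669/O(33) - 1052/√(-785 + 230)) + X(-31))*(-3050 - 193) = ((1669/(-36) - 1052/√(-785 + 230)) - 210/(-31))*(-3050 - 193) = ((1669*(-1/36) - 1052*(-I*√555/555)) - 210*(-1/31))*(-3243) = ((-1669/36 - 1052*(-I*√555/555)) + 210/31)*(-3243) = ((-1669/36 - (-1052)*I*√555/555) + 210/31)*(-3243) = ((-1669/36 + 1052*I*√555/555) + 210/31)*(-3243) = (-44179/1116 + 1052*I*√555/555)*(-3243) = 47757499/372 - 1137212*I*√555/185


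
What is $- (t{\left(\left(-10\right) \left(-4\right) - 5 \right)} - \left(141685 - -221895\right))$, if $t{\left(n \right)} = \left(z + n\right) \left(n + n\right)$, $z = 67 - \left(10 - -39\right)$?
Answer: $359870$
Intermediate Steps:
$z = 18$ ($z = 67 - \left(10 + 39\right) = 67 - 49 = 18$)
$t{\left(n \right)} = 2 n \left(18 + n\right)$ ($t{\left(n \right)} = \left(18 + n\right) \left(n + n\right) = \left(18 + n\right) 2 n = 2 n \left(18 + n\right)$)
$- (t{\left(\left(-10\right) \left(-4\right) - 5 \right)} - \left(141685 - -221895\right)) = - (2 \left(\left(-10\right) \left(-4\right) - 5\right) \left(18 - -35\right) - \left(141685 - -221895\right)) = - (2 \left(40 - 5\right) \left(18 + \left(40 - 5\right)\right) - \left(141685 + 221895\right)) = - (2 \cdot 35 \left(18 + 35\right) - 363580) = - (2 \cdot 35 \cdot 53 - 363580) = - (3710 - 363580) = \left(-1\right) \left(-359870\right) = 359870$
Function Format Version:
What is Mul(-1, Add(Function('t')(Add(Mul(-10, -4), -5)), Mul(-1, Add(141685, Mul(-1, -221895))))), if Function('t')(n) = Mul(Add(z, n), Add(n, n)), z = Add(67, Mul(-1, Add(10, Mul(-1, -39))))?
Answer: 359870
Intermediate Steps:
z = 18 (z = Add(67, Mul(-1, Add(10, 39))) = Add(67, Mul(-1, 49)) = Add(67, -49) = 18)
Function('t')(n) = Mul(2, n, Add(18, n)) (Function('t')(n) = Mul(Add(18, n), Add(n, n)) = Mul(Add(18, n), Mul(2, n)) = Mul(2, n, Add(18, n)))
Mul(-1, Add(Function('t')(Add(Mul(-10, -4), -5)), Mul(-1, Add(141685, Mul(-1, -221895))))) = Mul(-1, Add(Mul(2, Add(Mul(-10, -4), -5), Add(18, Add(Mul(-10, -4), -5))), Mul(-1, Add(141685, Mul(-1, -221895))))) = Mul(-1, Add(Mul(2, Add(40, -5), Add(18, Add(40, -5))), Mul(-1, Add(141685, 221895)))) = Mul(-1, Add(Mul(2, 35, Add(18, 35)), Mul(-1, 363580))) = Mul(-1, Add(Mul(2, 35, 53), -363580)) = Mul(-1, Add(3710, -363580)) = Mul(-1, -359870) = 359870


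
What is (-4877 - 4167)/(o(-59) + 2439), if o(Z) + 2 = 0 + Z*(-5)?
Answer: -2261/683 ≈ -3.3104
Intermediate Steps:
o(Z) = -2 - 5*Z (o(Z) = -2 + (0 + Z*(-5)) = -2 + (0 - 5*Z) = -2 - 5*Z)
(-4877 - 4167)/(o(-59) + 2439) = (-4877 - 4167)/((-2 - 5*(-59)) + 2439) = -9044/((-2 + 295) + 2439) = -9044/(293 + 2439) = -9044/2732 = -9044*1/2732 = -2261/683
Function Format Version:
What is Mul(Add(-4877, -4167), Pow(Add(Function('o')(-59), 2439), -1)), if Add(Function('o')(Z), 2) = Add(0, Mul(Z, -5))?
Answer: Rational(-2261, 683) ≈ -3.3104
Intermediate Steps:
Function('o')(Z) = Add(-2, Mul(-5, Z)) (Function('o')(Z) = Add(-2, Add(0, Mul(Z, -5))) = Add(-2, Add(0, Mul(-5, Z))) = Add(-2, Mul(-5, Z)))
Mul(Add(-4877, -4167), Pow(Add(Function('o')(-59), 2439), -1)) = Mul(Add(-4877, -4167), Pow(Add(Add(-2, Mul(-5, -59)), 2439), -1)) = Mul(-9044, Pow(Add(Add(-2, 295), 2439), -1)) = Mul(-9044, Pow(Add(293, 2439), -1)) = Mul(-9044, Pow(2732, -1)) = Mul(-9044, Rational(1, 2732)) = Rational(-2261, 683)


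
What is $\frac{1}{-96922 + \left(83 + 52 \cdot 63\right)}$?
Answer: $- \frac{1}{93563} \approx -1.0688 \cdot 10^{-5}$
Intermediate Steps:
$\frac{1}{-96922 + \left(83 + 52 \cdot 63\right)} = \frac{1}{-96922 + \left(83 + 3276\right)} = \frac{1}{-96922 + 3359} = \frac{1}{-93563} = - \frac{1}{93563}$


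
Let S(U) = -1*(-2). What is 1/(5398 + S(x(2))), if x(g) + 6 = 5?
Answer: 1/5400 ≈ 0.00018519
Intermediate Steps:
x(g) = -1 (x(g) = -6 + 5 = -1)
S(U) = 2
1/(5398 + S(x(2))) = 1/(5398 + 2) = 1/5400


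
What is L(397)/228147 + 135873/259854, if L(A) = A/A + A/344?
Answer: 592436361871/1133000512504 ≈ 0.52289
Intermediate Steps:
L(A) = 1 + A/344 (L(A) = 1 + A*(1/344) = 1 + A/344)
L(397)/228147 + 135873/259854 = (1 + (1/344)*397)/228147 + 135873/259854 = (1 + 397/344)*(1/228147) + 135873*(1/259854) = (741/344)*(1/228147) + 45291/86618 = 247/26160856 + 45291/86618 = 592436361871/1133000512504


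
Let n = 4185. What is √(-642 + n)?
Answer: √3543 ≈ 59.523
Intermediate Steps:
√(-642 + n) = √(-642 + 4185) = √3543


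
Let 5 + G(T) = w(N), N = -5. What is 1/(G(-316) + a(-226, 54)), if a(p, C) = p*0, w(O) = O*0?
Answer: -⅕ ≈ -0.20000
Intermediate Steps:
w(O) = 0
G(T) = -5 (G(T) = -5 + 0 = -5)
a(p, C) = 0
1/(G(-316) + a(-226, 54)) = 1/(-5 + 0) = 1/(-5) = -⅕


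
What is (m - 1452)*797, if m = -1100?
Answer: -2033944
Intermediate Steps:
(m - 1452)*797 = (-1100 - 1452)*797 = -2552*797 = -2033944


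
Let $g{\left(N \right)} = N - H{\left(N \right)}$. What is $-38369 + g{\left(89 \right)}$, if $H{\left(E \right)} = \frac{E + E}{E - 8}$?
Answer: $- \frac{3100858}{81} \approx -38282.0$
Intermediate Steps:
$H{\left(E \right)} = \frac{2 E}{-8 + E}$
$g{\left(N \right)} = N - \frac{2 N}{-8 + N}$
$-38369 + g{\left(89 \right)} = -38369 + \frac{89 \left(-10 + 89\right)}{-8 + 89} = -38369 + 89 \cdot \frac{1}{81} \cdot 79 = -38369 + \frac{7031}{81} = - \frac{3100858}{81}$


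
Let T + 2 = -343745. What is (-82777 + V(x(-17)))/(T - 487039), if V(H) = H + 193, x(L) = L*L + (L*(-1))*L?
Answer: 41292/415393 ≈ 0.099405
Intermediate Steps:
T = -343747 (T = -2 - 343745 = -343747)
x(L) = 0 (x(L) = L**2 + (-L)*L = L**2 - L**2 = 0)
V(H) = 193 + H
(-82777 + V(x(-17)))/(T - 487039) = (-82777 + (193 + 0))/(-343747 - 487039) = (-82777 + 193)/(-830786) = -82584*(-1/830786) = 41292/415393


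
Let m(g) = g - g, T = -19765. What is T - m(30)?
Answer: -19765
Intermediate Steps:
m(g) = 0
T - m(30) = -19765 - 1*0 = -19765 + 0 = -19765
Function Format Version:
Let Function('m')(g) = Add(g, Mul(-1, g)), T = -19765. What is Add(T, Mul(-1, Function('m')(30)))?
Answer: -19765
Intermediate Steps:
Function('m')(g) = 0
Add(T, Mul(-1, Function('m')(30))) = Add(-19765, Mul(-1, 0)) = Add(-19765, 0) = -19765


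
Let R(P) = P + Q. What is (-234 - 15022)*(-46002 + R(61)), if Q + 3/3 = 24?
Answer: 700525008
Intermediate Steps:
Q = 23 (Q = -1 + 24 = 23)
R(P) = 23 + P (R(P) = P + 23 = 23 + P)
(-234 - 15022)*(-46002 + R(61)) = (-234 - 15022)*(-46002 + (23 + 61)) = -15256*(-46002 + 84) = -15256*(-45918) = 700525008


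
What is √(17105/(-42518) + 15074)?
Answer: √27249753333586/42518 ≈ 122.77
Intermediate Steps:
√(17105/(-42518) + 15074) = √(17105*(-1/42518) + 15074) = √(-17105/42518 + 15074) = √(640899227/42518) = √27249753333586/42518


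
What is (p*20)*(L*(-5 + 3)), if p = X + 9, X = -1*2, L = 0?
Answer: 0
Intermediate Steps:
X = -2
p = 7 (p = -2 + 9 = 7)
(p*20)*(L*(-5 + 3)) = (7*20)*(0*(-5 + 3)) = 140*(0*(-2)) = 140*0 = 0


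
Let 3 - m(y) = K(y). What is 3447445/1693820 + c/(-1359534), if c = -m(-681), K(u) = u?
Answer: 156269242117/76760195996 ≈ 2.0358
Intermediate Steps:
m(y) = 3 - y
c = -684 (c = -(3 - 1*(-681)) = -(3 + 681) = -1*684 = -684)
3447445/1693820 + c/(-1359534) = 3447445/1693820 - 684/(-1359534) = 3447445*(1/1693820) - 684*(-1/1359534) = 689489/338764 + 114/226589 = 156269242117/76760195996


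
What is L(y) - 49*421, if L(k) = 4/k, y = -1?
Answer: -20633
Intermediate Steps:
L(y) - 49*421 = 4/(-1) - 49*421 = 4*(-1) - 20629 = -4 - 20629 = -20633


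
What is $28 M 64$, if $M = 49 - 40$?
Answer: $16128$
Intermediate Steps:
$M = 9$ ($M = 49 - 40 = 9$)
$28 M 64 = 28 \cdot 9 \cdot 64 = 252 \cdot 64 = 16128$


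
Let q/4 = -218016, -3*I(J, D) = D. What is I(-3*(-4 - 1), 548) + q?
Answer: -2616740/3 ≈ -8.7225e+5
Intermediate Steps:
I(J, D) = -D/3
q = -872064 (q = 4*(-218016) = -872064)
I(-3*(-4 - 1), 548) + q = -⅓*548 - 872064 = -548/3 - 872064 = -2616740/3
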